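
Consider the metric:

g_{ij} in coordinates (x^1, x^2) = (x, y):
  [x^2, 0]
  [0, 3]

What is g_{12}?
With x^1 = x, x^2 = y, g_{12} = g_{xy} is the row-1, column-2 entry of the matrix.
g_{12} = 0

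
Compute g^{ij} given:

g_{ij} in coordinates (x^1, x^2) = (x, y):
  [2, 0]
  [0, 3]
The metric is diagonal, so g^{ij} is diagonal with entries 1/g_{ii}: diag(1/2, 1/3).
g^{ij}:
  [1/2, 0]
  [0, 1/3]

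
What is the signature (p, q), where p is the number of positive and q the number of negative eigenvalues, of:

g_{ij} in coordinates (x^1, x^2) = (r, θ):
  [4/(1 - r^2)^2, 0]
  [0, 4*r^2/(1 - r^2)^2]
The metric is diagonal, so its eigenvalues are the diagonal entries: 4/(1 - r^2)^2, 4*r^2/(1 - r^2)^2 (at a generic point, where coordinate-dependent entries are positive).
2 positive, 0 negative.
(2, 0) - Riemannian (positive definite)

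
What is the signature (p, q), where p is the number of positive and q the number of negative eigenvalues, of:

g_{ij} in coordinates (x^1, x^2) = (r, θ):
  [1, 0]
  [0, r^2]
The metric is diagonal, so its eigenvalues are the diagonal entries: 1, r^2 (at a generic point, where coordinate-dependent entries are positive).
2 positive, 0 negative.
(2, 0) - Riemannian (positive definite)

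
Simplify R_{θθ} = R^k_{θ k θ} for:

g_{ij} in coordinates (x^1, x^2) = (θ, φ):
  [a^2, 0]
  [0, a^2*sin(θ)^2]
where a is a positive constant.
Non-zero Christoffel symbols (Γ^k_{ij} = Γ^k_{ji}):
Γ^θ_{φ φ} = -sin(2*θ)/2
Γ^φ_{θ φ} = 1/tan(θ)
R^θ_{θ θ θ} = 0 (a repeated index in an antisymmetric pair)
R^φ_{θ φ θ} = ∂_φ Γ^φ_{θ θ} - ∂_θ Γ^φ_{θ φ} + Γ^φ_{φ m} Γ^m_{θ θ} - Γ^φ_{θ m} Γ^m_{θ φ}
  = (0) - (-1/sin(θ)^2) + (0) - (1/tan(θ)^2) = 1
R_{θθ} = R^θ_{θ θ θ} + R^φ_{θ φ θ} = (0) + (1) = 1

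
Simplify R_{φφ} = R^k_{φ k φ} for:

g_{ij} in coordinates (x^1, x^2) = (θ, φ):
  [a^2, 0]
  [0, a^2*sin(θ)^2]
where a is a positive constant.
Non-zero Christoffel symbols (Γ^k_{ij} = Γ^k_{ji}):
Γ^θ_{φ φ} = -sin(2*θ)/2
Γ^φ_{θ φ} = 1/tan(θ)
R^θ_{φ θ φ} = ∂_θ Γ^θ_{φ φ} - ∂_φ Γ^θ_{φ θ} + Γ^θ_{θ m} Γ^m_{φ φ} - Γ^θ_{φ m} Γ^m_{φ θ}
  = (-cos(2*θ)) - (0) + (0) - (-cos(θ)^2) = sin(θ)^2
R^φ_{φ φ φ} = 0 (a repeated index in an antisymmetric pair)
R_{φφ} = R^θ_{φ θ φ} + R^φ_{φ φ φ} = (sin(θ)^2) + (0) = sin(θ)^2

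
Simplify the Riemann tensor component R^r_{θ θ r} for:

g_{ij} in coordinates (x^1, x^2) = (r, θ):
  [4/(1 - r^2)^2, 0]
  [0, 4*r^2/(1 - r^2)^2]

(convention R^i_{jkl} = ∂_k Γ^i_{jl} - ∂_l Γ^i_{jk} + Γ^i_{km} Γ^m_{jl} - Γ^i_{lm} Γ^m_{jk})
Non-zero Christoffel symbols (Γ^k_{ij} = Γ^k_{ji}):
Γ^r_{r r} = 2*r/(1 - r^2)
Γ^r_{θ θ} = (r^3 + r)/(r^2 - 1)
Γ^θ_{r θ} = (-r^2 - 1)/(r^3 - r)
R^r_{θ θ r} = ∂_θ Γ^r_{θ r} - ∂_r Γ^r_{θ θ} + Γ^r_{θ m} Γ^m_{θ r} - Γ^r_{r m} Γ^m_{θ θ}
  = (0) - ((r^4 - 4*r^2 - 1)/(r^2 - 1)^2) + (-(r^2 + 1)^2/(r^2 - 1)^2) - (-2*r^2*(r^2 + 1)/(r^2 - 1)^2) = 4*r^2/(r^2 - 1)^2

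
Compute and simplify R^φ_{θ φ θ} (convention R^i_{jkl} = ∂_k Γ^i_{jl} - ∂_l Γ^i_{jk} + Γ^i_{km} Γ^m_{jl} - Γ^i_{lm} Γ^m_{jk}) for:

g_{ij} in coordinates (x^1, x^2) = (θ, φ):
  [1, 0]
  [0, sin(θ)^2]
Non-zero Christoffel symbols (Γ^k_{ij} = Γ^k_{ji}):
Γ^θ_{φ φ} = -sin(2*θ)/2
Γ^φ_{θ φ} = 1/tan(θ)
R^φ_{θ φ θ} = ∂_φ Γ^φ_{θ θ} - ∂_θ Γ^φ_{θ φ} + Γ^φ_{φ m} Γ^m_{θ θ} - Γ^φ_{θ m} Γ^m_{θ φ}
  = (0) - (-1/sin(θ)^2) + (0) - (1/tan(θ)^2) = 1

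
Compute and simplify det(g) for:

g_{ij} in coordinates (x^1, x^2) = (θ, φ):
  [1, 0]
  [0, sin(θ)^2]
For a 2×2 metric: det(g) = g_{11}·g_{22} - g_{12}·g_{21}
= (1)·(sin(θ)^2) - (0)·(0)
= sin(θ)^2 - 0
det(g) = sin(θ)^2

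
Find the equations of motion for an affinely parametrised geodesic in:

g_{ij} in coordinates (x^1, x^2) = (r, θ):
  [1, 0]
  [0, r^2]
Geodesic equation: d^2x^k/dλ^2 + Γ^k_{ij} (dx^i/dλ)(dx^j/dλ) = 0.
Non-zero Christoffel symbols:
Γ^r_{θ θ} = -r
Γ^θ_{r θ} = 1/r
Substituting (the symmetric pair Γ^k_{ij}, Γ^k_{ji} combines into a factor 2):
d^2r/dλ^2 - r (dθ/dλ)^2 = 0
d^2θ/dλ^2 + (2/r) (dr/dλ)(dθ/dλ) = 0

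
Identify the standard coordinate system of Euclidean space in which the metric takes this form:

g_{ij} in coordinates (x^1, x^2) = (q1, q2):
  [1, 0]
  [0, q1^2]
The line element ds^2 = dq1^2 + q1^2 dq2^2 is dr^2 + r^2 dθ^2 with q1 = r, q2 = θ.
polar coordinates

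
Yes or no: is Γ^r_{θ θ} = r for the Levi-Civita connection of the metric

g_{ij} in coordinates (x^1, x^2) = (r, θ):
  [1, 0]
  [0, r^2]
Γ^r_{θ θ} = (1/2) g^{rr} (∂_θ g_{rθ} + ∂_θ g_{rθ} - ∂_r g_{θθ}) = (1/2)(1)((0) + (0) - (2*r)) = -r
This differs from the proposed value r.
No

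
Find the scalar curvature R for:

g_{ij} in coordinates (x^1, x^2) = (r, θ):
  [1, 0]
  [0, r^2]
Non-zero Christoffel symbols (Γ^k_{ij} = Γ^k_{ji}):
Γ^r_{θ θ} = -r
Γ^θ_{r θ} = 1/r
Ricci tensor (R_{ij} = R^k_{ikj}): R_{rr} = 0, R_{rθ} = 0, R_{θθ} = 0
Inverse metric: g^{rr} = 1, g^{θθ} = 1/r^2
R = g^{ij} R_{ij} = (1)(0) + (1/r^2)(0) = 0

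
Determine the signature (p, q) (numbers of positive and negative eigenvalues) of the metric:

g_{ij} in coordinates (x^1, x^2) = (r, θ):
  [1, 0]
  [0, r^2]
The metric is diagonal, so its eigenvalues are the diagonal entries: 1, r^2 (at a generic point, where coordinate-dependent entries are positive).
2 positive, 0 negative.
(2, 0) - Riemannian (positive definite)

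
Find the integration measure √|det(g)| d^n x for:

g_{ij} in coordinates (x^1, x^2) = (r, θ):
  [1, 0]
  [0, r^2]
det(g) = r^2
√|det(g)| = r
Volume element: dV = r dr dθ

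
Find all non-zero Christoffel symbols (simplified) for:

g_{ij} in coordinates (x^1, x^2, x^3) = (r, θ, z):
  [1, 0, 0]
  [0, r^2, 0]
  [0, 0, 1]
Using Γ^k_{ij} = (1/2) g^{km} (∂_i g_{mj} + ∂_j g_{mi} - ∂_m g_{ij}); the metric is diagonal, so only the m = k term contributes.
Non-zero symbols (using the symmetry Γ^k_{ij} = Γ^k_{ji}):
Γ^r_{θ θ} = (1/2) g^{rr} (∂_θ g_{rθ} + ∂_θ g_{rθ} - ∂_r g_{θθ}) = (1/2)(1)((0) + (0) - (2*r)) = -r
Γ^θ_{r θ} = (1/2) g^{θθ} (∂_r g_{θθ} + ∂_θ g_{θr} - ∂_θ g_{rθ}) = (1/2)(1/r^2)((2*r) + (0) - (0)) = 1/r
All other Christoffel symbols are zero.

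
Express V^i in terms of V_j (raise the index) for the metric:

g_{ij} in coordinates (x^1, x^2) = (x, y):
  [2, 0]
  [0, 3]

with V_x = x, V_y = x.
Inverse metric (diagonal): g^{xx} = 1/2, g^{yy} = 1/3
V^i = g^{ij} V_j:
V^x = (1/2)(x) + (0)(x) = x/2
V^y = (0)(x) + (1/3)(x) = x/3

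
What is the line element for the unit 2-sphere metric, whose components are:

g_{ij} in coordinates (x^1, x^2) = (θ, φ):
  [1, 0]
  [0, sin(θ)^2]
ds^2 = g_{ij} dx^i dx^j; only the non-zero components contribute.
ds^2 = dθ^2 + sin(θ)^2 dφ^2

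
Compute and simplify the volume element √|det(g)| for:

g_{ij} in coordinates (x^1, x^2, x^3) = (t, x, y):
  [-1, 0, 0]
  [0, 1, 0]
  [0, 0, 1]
det(g) = -1
√|det(g)| = 1
Volume element: dV = 1 dt dx dy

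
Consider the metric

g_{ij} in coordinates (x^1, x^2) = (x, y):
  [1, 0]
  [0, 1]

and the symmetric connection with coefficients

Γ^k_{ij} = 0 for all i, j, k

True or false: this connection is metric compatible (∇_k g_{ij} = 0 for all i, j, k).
Using ∇_k g_{ij} = ∂_k g_{ij} - Γ^m_{ki} g_{mj} - Γ^m_{kj} g_{im}:
e.g. ∇_y g_{yy} = (0) - (0) - (0) = 0
Every component ∇_k g_{ij} vanishes: the connection is metric compatible.
True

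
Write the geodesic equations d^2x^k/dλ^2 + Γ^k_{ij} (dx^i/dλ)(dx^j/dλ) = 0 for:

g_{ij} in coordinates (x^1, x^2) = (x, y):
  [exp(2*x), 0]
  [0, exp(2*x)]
Geodesic equation: d^2x^k/dλ^2 + Γ^k_{ij} (dx^i/dλ)(dx^j/dλ) = 0.
Non-zero Christoffel symbols:
Γ^x_{x x} = 1
Γ^x_{y y} = -1
Γ^y_{x y} = 1
Substituting (the symmetric pair Γ^k_{ij}, Γ^k_{ji} combines into a factor 2):
d^2x/dλ^2 + (dx/dλ)^2 - (dy/dλ)^2 = 0
d^2y/dλ^2 + 2 (dx/dλ)(dy/dλ) = 0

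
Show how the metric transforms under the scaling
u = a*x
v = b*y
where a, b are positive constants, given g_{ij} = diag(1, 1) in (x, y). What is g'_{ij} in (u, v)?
Invert the transformation: x = u/a, y = v/b
g'_{ij} = (∂x^k/∂x'^i)(∂x^l/∂x'^j) g_{kl}; with g_{kl} = δ_{kl} this is Σ_k (∂x^k/∂x'^i)(∂x^k/∂x'^j).
Jacobian: ∂x/∂u = 1/a, ∂x/∂v = 0, ∂y/∂u = 0, ∂y/∂v = 1/b
g'_{uu} = (1/a)(1/a) + (0)(0) = 1/a^2
g'_{uv} = (1/a)(0) + (0)(1/b) = 0
g'_{vv} = (0)(0) + (1/b)(1/b) = 1/b^2
g'_{ij} = diag(1/a^2, 1/b^2)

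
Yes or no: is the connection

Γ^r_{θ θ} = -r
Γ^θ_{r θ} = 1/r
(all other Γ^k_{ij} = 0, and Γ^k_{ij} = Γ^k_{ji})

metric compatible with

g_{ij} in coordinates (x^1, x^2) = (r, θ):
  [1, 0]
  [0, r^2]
Using ∇_k g_{ij} = ∂_k g_{ij} - Γ^m_{ki} g_{mj} - Γ^m_{kj} g_{im}:
e.g. ∇_r g_{θθ} = (2*r) - (r) - (r) = 0
Every component ∇_k g_{ij} vanishes: the connection is metric compatible.
Yes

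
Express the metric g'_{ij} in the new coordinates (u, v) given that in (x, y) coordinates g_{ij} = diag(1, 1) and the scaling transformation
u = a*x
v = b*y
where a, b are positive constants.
Invert the transformation: x = u/a, y = v/b
g'_{ij} = (∂x^k/∂x'^i)(∂x^l/∂x'^j) g_{kl}; with g_{kl} = δ_{kl} this is Σ_k (∂x^k/∂x'^i)(∂x^k/∂x'^j).
Jacobian: ∂x/∂u = 1/a, ∂x/∂v = 0, ∂y/∂u = 0, ∂y/∂v = 1/b
g'_{uu} = (1/a)(1/a) + (0)(0) = 1/a^2
g'_{uv} = (1/a)(0) + (0)(1/b) = 0
g'_{vv} = (0)(0) + (1/b)(1/b) = 1/b^2
g'_{ij} = diag(1/a^2, 1/b^2)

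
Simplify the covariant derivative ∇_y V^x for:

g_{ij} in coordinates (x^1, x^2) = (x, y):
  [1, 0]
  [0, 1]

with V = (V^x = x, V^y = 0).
All Christoffel symbols are zero.
∇_y V^x = ∂_y V^x + Γ^x_{y j} V^j
  = (0) + (0)(x) + (0)(0)
  = 0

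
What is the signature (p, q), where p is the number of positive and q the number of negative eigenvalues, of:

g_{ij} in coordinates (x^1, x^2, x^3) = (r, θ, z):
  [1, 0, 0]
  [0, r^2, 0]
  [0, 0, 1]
The metric is diagonal, so its eigenvalues are the diagonal entries: 1, r^2, 1 (at a generic point, where coordinate-dependent entries are positive).
3 positive, 0 negative.
(3, 0) - Riemannian (positive definite)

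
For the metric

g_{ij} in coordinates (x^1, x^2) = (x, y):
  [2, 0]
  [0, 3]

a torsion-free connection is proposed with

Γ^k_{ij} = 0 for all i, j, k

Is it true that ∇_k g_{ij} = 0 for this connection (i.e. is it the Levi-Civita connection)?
Using ∇_k g_{ij} = ∂_k g_{ij} - Γ^m_{ki} g_{mj} - Γ^m_{kj} g_{im}:
e.g. ∇_x g_{yy} = (0) - (0) - (0) = 0
Every component ∇_k g_{ij} vanishes: the connection is metric compatible.
Yes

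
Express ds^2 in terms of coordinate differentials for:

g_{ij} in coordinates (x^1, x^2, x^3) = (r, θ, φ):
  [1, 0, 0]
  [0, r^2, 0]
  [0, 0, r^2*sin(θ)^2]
ds^2 = g_{ij} dx^i dx^j; only the non-zero components contribute.
ds^2 = dr^2 + r^2 dθ^2 + r^2*sin(θ)^2 dφ^2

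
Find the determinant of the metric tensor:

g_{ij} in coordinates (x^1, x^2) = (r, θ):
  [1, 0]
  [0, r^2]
For a 2×2 metric: det(g) = g_{11}·g_{22} - g_{12}·g_{21}
= (1)·(r^2) - (0)·(0)
= r^2 - 0
det(g) = r^2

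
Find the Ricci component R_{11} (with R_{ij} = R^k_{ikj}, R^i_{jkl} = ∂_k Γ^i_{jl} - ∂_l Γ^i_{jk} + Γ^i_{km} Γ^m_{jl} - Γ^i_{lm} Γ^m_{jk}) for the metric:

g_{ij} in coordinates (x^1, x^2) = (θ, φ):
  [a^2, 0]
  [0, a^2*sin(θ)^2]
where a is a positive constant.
Non-zero Christoffel symbols (Γ^k_{ij} = Γ^k_{ji}):
Γ^θ_{φ φ} = -sin(2*θ)/2
Γ^φ_{θ φ} = 1/tan(θ)
R^θ_{θ θ θ} = 0 (a repeated index in an antisymmetric pair)
R^φ_{θ φ θ} = ∂_φ Γ^φ_{θ θ} - ∂_θ Γ^φ_{θ φ} + Γ^φ_{φ m} Γ^m_{θ θ} - Γ^φ_{θ m} Γ^m_{θ φ}
  = (0) - (-1/sin(θ)^2) + (0) - (1/tan(θ)^2) = 1
R_{θθ} = R^θ_{θ θ θ} + R^φ_{θ φ θ} = (0) + (1) = 1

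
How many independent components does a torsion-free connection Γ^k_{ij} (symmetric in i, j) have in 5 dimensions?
Γ^k_{ij} has n choices for the upper index and n(n+1)/2 independent symmetric lower index pairs.
Total = 5 × 5×6/2 = 5 × 15 = 75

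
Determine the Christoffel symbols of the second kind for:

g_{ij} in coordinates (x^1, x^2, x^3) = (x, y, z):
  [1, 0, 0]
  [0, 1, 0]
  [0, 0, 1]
Using Γ^k_{ij} = (1/2) g^{km} (∂_i g_{mj} + ∂_j g_{mi} - ∂_m g_{ij}); the metric is diagonal, so only the m = k term contributes.
Every metric component is constant, so all ∂_m g_{ij} = 0 and every Christoffel symbol vanishes.
All Christoffel symbols are zero.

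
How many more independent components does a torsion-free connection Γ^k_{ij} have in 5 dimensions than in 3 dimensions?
Independent components in n dimensions: n × n(n+1)/2 = n^2(n+1)/2.
5D: 5 × 15 = 75
3D: 3 × 6 = 18
Difference = 75 - 18 = 57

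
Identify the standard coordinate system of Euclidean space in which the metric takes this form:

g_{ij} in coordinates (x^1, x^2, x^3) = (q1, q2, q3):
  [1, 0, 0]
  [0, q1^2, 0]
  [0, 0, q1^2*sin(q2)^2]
The line element ds^2 = dq1^2 + q1^2 dq2^2 + q1^2 sin(q2)^2 dq3^2 is dr^2 + r^2 dθ^2 + r^2 sin(θ)^2 dφ^2 with q1 = r, q2 = θ, q3 = φ.
spherical coordinates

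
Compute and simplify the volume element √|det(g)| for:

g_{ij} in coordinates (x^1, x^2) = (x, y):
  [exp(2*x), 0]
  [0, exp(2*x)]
det(g) = exp(4*x)
√|det(g)| = exp(2*x)
Volume element: dV = exp(2*x) dx dy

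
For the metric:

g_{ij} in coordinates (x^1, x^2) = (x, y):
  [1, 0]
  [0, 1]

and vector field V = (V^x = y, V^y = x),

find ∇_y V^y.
All Christoffel symbols are zero.
∇_y V^y = ∂_y V^y + Γ^y_{y j} V^j
  = (0) + (0)(y) + (0)(x)
  = 0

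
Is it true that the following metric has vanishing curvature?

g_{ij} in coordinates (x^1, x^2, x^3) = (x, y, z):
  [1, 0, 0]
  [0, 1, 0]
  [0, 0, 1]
All metric components are constant, so every Christoffel symbol vanishes and R^i_{jkl} = 0.
Yes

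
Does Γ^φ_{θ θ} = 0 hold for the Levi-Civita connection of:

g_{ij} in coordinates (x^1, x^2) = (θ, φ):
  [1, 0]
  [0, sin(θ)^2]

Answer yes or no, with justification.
Γ^φ_{θ θ} = (1/2) g^{φφ} (∂_θ g_{φθ} + ∂_θ g_{φθ} - ∂_φ g_{θθ}) = (1/2)(1/sin(θ)^2)((0) + (0) - (0)) = 0
This equals the proposed value 0.
Yes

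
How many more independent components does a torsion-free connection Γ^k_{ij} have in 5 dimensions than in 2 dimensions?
Independent components in n dimensions: n × n(n+1)/2 = n^2(n+1)/2.
5D: 5 × 15 = 75
2D: 2 × 3 = 6
Difference = 75 - 6 = 69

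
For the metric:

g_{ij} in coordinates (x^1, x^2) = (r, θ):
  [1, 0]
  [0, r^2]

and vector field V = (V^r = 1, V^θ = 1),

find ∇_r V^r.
Non-zero Christoffel symbols:
Γ^r_{θ θ} = -r
Γ^θ_{r θ} = 1/r
∇_r V^r = ∂_r V^r + Γ^r_{r j} V^j
  = (0) + (0)(1) + (0)(1)
  = 0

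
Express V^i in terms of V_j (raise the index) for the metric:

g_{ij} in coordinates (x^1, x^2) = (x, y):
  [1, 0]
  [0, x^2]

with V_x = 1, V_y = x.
Inverse metric (diagonal): g^{xx} = 1, g^{yy} = 1/x^2
V^i = g^{ij} V_j:
V^x = (1)(1) + (0)(x) = 1
V^y = (0)(1) + (1/x^2)(x) = 1/x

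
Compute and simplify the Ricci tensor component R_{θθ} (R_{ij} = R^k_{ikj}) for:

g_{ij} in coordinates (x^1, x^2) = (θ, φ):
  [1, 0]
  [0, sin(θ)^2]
Non-zero Christoffel symbols (Γ^k_{ij} = Γ^k_{ji}):
Γ^θ_{φ φ} = -sin(2*θ)/2
Γ^φ_{θ φ} = 1/tan(θ)
R^θ_{θ θ θ} = 0 (a repeated index in an antisymmetric pair)
R^φ_{θ φ θ} = ∂_φ Γ^φ_{θ θ} - ∂_θ Γ^φ_{θ φ} + Γ^φ_{φ m} Γ^m_{θ θ} - Γ^φ_{θ m} Γ^m_{θ φ}
  = (0) - (-1/sin(θ)^2) + (0) - (1/tan(θ)^2) = 1
R_{θθ} = R^θ_{θ θ θ} + R^φ_{θ φ θ} = (0) + (1) = 1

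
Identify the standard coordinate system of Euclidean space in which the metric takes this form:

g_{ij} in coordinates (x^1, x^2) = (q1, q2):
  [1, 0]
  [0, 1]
All components are constant and the metric is the identity, i.e. orthonormal rectilinear coordinates.
Cartesian (2D) coordinates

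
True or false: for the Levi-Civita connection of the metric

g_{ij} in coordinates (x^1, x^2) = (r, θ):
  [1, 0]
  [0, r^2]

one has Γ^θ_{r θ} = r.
Γ^θ_{r θ} = (1/2) g^{θθ} (∂_r g_{θθ} + ∂_θ g_{θr} - ∂_θ g_{rθ}) = (1/2)(1/r^2)((2*r) + (0) - (0)) = 1/r
This differs from the proposed value r.
False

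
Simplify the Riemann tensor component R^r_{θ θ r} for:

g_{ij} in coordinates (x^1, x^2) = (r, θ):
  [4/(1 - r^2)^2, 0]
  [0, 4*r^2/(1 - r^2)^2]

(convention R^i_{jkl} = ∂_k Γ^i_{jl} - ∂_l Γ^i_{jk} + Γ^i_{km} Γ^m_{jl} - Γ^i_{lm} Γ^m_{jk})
Non-zero Christoffel symbols (Γ^k_{ij} = Γ^k_{ji}):
Γ^r_{r r} = 2*r/(1 - r^2)
Γ^r_{θ θ} = (r^3 + r)/(r^2 - 1)
Γ^θ_{r θ} = (-r^2 - 1)/(r^3 - r)
R^r_{θ θ r} = ∂_θ Γ^r_{θ r} - ∂_r Γ^r_{θ θ} + Γ^r_{θ m} Γ^m_{θ r} - Γ^r_{r m} Γ^m_{θ θ}
  = (0) - ((r^4 - 4*r^2 - 1)/(r^2 - 1)^2) + (-(r^2 + 1)^2/(r^2 - 1)^2) - (-2*r^2*(r^2 + 1)/(r^2 - 1)^2) = 4*r^2/(r^2 - 1)^2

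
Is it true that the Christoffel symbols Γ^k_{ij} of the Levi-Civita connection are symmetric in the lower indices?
The Levi-Civita connection is torsion-free, which is exactly Γ^k_{ij} = Γ^k_{ji}.
Yes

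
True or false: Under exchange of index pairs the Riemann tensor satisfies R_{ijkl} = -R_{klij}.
The pair-exchange symmetry has a plus sign: R_{ijkl} = +R_{klij}.
False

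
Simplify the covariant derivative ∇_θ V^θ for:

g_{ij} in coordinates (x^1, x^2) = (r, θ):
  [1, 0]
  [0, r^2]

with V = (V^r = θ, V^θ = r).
Non-zero Christoffel symbols:
Γ^r_{θ θ} = -r
Γ^θ_{r θ} = 1/r
∇_θ V^θ = ∂_θ V^θ + Γ^θ_{θ j} V^j
  = (0) + (1/r)(θ) + (0)(r)
  = θ/r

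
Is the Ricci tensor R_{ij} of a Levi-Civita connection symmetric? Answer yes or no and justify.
R_{ij} = R^k_{ikj}; the pair symmetry R_{kilj} = R_{ljki} gives R_{ij} = R_{ji}.
Yes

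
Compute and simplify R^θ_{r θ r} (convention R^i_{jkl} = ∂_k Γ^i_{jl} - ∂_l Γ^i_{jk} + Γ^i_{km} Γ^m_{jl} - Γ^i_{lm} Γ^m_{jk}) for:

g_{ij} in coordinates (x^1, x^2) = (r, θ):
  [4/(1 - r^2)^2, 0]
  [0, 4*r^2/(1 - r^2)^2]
Non-zero Christoffel symbols (Γ^k_{ij} = Γ^k_{ji}):
Γ^r_{r r} = 2*r/(1 - r^2)
Γ^r_{θ θ} = (r^3 + r)/(r^2 - 1)
Γ^θ_{r θ} = (-r^2 - 1)/(r^3 - r)
R^θ_{r θ r} = ∂_θ Γ^θ_{r r} - ∂_r Γ^θ_{r θ} + Γ^θ_{θ m} Γ^m_{r r} - Γ^θ_{r m} Γ^m_{r θ}
  = (0) - ((r^4 + 4*r^2 - 1)/(r^3 - r)^2) + (2*(r^2 + 1)/(r^2 - 1)^2) - ((r^2 + 1)^2/(r^3 - r)^2) = -4/(r^2 - 1)^2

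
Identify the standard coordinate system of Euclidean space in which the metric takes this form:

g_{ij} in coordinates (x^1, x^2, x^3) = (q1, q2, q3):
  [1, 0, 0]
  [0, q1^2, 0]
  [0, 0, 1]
The line element ds^2 = dq1^2 + q1^2 dq2^2 + dq3^2 is dr^2 + r^2 dθ^2 + dz^2 with q1 = r, q2 = θ, q3 = z.
cylindrical coordinates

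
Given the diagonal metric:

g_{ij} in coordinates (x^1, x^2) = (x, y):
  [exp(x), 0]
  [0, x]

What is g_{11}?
With x^1 = x, x^2 = y, g_{11} = g_{xx} is the row-1, column-1 entry of the matrix.
g_{11} = exp(x)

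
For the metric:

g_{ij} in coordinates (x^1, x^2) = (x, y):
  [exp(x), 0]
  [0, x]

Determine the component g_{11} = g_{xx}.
With x^1 = x, x^2 = y, g_{11} = g_{xx} is the row-1, column-1 entry of the matrix.
g_{11} = exp(x)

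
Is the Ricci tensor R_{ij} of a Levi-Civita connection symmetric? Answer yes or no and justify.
R_{ij} = R^k_{ikj}; the pair symmetry R_{kilj} = R_{ljki} gives R_{ij} = R_{ji}.
Yes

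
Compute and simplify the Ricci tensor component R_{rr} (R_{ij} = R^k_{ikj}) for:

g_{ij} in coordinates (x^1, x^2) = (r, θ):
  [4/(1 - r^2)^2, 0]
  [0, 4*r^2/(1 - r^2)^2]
Non-zero Christoffel symbols (Γ^k_{ij} = Γ^k_{ji}):
Γ^r_{r r} = 2*r/(1 - r^2)
Γ^r_{θ θ} = (r^3 + r)/(r^2 - 1)
Γ^θ_{r θ} = (-r^2 - 1)/(r^3 - r)
R^r_{r r r} = 0 (a repeated index in an antisymmetric pair)
R^θ_{r θ r} = ∂_θ Γ^θ_{r r} - ∂_r Γ^θ_{r θ} + Γ^θ_{θ m} Γ^m_{r r} - Γ^θ_{r m} Γ^m_{r θ}
  = (0) - ((r^4 + 4*r^2 - 1)/(r^3 - r)^2) + (2*(r^2 + 1)/(r^2 - 1)^2) - ((r^2 + 1)^2/(r^3 - r)^2) = -4/(r^2 - 1)^2
R_{rr} = R^r_{r r r} + R^θ_{r θ r} = (0) + (-4/(r^2 - 1)^2) = -4/(r^2 - 1)^2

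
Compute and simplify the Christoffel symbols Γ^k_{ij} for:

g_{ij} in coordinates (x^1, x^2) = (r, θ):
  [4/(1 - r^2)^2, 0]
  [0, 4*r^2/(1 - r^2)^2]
Using Γ^k_{ij} = (1/2) g^{km} (∂_i g_{mj} + ∂_j g_{mi} - ∂_m g_{ij}); the metric is diagonal, so only the m = k term contributes.
Non-zero symbols (using the symmetry Γ^k_{ij} = Γ^k_{ji}):
Γ^r_{r r} = (1/2) g^{rr} (∂_r g_{rr} + ∂_r g_{rr} - ∂_r g_{rr}) = (1/2)((1 - r^2)^2/4)((16*r/(1 - r^2)^3) + (16*r/(1 - r^2)^3) - (16*r/(1 - r^2)^3)) = 2*r/(1 - r^2)
Γ^r_{θ θ} = (1/2) g^{rr} (∂_θ g_{rθ} + ∂_θ g_{rθ} - ∂_r g_{θθ}) = (1/2)((1 - r^2)^2/4)((0) + (0) - (-8*(r^3 + r)/(r^2 - 1)^3)) = (r^3 + r)/(r^2 - 1)
Γ^θ_{r θ} = (1/2) g^{θθ} (∂_r g_{θθ} + ∂_θ g_{θr} - ∂_θ g_{rθ}) = (1/2)((1 - r^2)^2/(4*r^2))((-8*(r^3 + r)/(r^2 - 1)^3) + (0) - (0)) = (-r^2 - 1)/(r^3 - r)
All other Christoffel symbols are zero.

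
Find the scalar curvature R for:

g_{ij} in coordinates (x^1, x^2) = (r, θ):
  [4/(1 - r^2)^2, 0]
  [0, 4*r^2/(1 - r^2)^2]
Non-zero Christoffel symbols (Γ^k_{ij} = Γ^k_{ji}):
Γ^r_{r r} = 2*r/(1 - r^2)
Γ^r_{θ θ} = (r^3 + r)/(r^2 - 1)
Γ^θ_{r θ} = (-r^2 - 1)/(r^3 - r)
Ricci tensor (R_{ij} = R^k_{ikj}): R_{rr} = -4/(r^2 - 1)^2, R_{rθ} = 0, R_{θθ} = -4*r^2/(r^2 - 1)^2
Inverse metric: g^{rr} = (1 - r^2)^2/4, g^{θθ} = (1 - r^2)^2/(4*r^2)
R = g^{ij} R_{ij} = ((1 - r^2)^2/4)(-4/(r^2 - 1)^2) + ((1 - r^2)^2/(4*r^2))(-4*r^2/(r^2 - 1)^2) = -2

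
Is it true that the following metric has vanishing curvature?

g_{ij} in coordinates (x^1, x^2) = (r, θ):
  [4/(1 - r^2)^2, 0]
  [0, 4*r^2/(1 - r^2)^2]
Non-zero Christoffel symbols:
Γ^r_{r r} = 2*r/(1 - r^2)
Γ^r_{θ θ} = (r^3 + r)/(r^2 - 1)
Γ^θ_{r θ} = (-r^2 - 1)/(r^3 - r)
Ricci tensor: R_{rr} = -4/(r^2 - 1)^2, R_{rθ} = 0, R_{θθ} = -4*r^2/(r^2 - 1)^2
The Ricci tensor is non-zero, so the Riemann tensor is non-zero: not flat.
No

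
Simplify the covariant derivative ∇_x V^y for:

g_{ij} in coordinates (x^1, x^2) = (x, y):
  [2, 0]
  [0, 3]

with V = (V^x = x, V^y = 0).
All Christoffel symbols are zero.
∇_x V^y = ∂_x V^y + Γ^y_{x j} V^j
  = (0) + (0)(x) + (0)(0)
  = 0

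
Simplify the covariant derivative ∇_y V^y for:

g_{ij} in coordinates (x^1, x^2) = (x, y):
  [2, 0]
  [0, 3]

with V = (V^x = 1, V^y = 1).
All Christoffel symbols are zero.
∇_y V^y = ∂_y V^y + Γ^y_{y j} V^j
  = (0) + (0)(1) + (0)(1)
  = 0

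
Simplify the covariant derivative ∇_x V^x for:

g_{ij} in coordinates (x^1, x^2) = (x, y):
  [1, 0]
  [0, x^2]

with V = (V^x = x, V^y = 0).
Non-zero Christoffel symbols:
Γ^x_{y y} = -x
Γ^y_{x y} = 1/x
∇_x V^x = ∂_x V^x + Γ^x_{x j} V^j
  = (1) + (0)(x) + (0)(0)
  = 1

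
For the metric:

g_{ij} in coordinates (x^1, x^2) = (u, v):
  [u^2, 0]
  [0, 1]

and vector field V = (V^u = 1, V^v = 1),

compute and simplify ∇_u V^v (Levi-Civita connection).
Non-zero Christoffel symbols:
Γ^u_{u u} = 1/u
∇_u V^v = ∂_u V^v + Γ^v_{u j} V^j
  = (0) + (0)(1) + (0)(1)
  = 0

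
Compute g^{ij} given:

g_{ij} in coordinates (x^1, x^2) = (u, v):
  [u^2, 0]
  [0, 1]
The metric is diagonal, so g^{ij} is diagonal with entries 1/g_{ii}: diag(1/(u^2), 1).
g^{ij}:
  [1/u^2, 0]
  [0, 1]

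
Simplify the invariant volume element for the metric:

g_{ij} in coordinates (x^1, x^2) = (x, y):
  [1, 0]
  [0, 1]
det(g) = 1
√|det(g)| = 1
Volume element: dV = 1 dx dy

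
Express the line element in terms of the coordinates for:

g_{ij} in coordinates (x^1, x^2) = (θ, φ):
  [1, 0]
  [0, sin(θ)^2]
ds^2 = g_{ij} dx^i dx^j; only the non-zero components contribute.
ds^2 = dθ^2 + sin(θ)^2 dφ^2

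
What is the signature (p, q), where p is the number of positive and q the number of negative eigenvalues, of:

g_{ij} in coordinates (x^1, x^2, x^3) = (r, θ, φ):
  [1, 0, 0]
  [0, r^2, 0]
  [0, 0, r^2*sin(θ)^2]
The metric is diagonal, so its eigenvalues are the diagonal entries: 1, r^2, r^2*sin(θ)^2 (at a generic point, where coordinate-dependent entries are positive).
3 positive, 0 negative.
(3, 0) - Riemannian (positive definite)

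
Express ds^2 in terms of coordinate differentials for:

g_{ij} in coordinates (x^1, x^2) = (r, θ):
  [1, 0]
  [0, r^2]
ds^2 = g_{ij} dx^i dx^j; only the non-zero components contribute.
ds^2 = dr^2 + r^2 dθ^2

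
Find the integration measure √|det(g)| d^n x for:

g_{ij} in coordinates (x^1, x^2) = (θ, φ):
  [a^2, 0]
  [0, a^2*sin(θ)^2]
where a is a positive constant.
det(g) = a^4*sin(θ)^2
√|det(g)| = a^2*sin(θ) (taking 0 < θ < π so that |sin(θ)| = sin(θ))
Volume element: dV = a^2*sin(θ) dθ dφ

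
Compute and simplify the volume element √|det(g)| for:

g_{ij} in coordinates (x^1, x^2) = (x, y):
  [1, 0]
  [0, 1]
det(g) = 1
√|det(g)| = 1
Volume element: dV = 1 dx dy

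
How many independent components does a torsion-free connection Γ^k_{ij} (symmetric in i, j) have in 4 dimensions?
Γ^k_{ij} has n choices for the upper index and n(n+1)/2 independent symmetric lower index pairs.
Total = 4 × 4×5/2 = 4 × 10 = 40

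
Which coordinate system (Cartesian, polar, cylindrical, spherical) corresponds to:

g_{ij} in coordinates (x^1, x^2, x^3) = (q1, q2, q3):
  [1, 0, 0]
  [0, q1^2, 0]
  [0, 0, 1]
The line element ds^2 = dq1^2 + q1^2 dq2^2 + dq3^2 is dr^2 + r^2 dθ^2 + dz^2 with q1 = r, q2 = θ, q3 = z.
cylindrical coordinates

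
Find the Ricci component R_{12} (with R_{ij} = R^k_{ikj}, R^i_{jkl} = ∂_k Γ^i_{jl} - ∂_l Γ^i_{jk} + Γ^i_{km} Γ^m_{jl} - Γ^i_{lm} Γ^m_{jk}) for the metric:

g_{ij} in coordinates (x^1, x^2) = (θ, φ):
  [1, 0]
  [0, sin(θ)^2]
Non-zero Christoffel symbols (Γ^k_{ij} = Γ^k_{ji}):
Γ^θ_{φ φ} = -sin(2*θ)/2
Γ^φ_{θ φ} = 1/tan(θ)
R^θ_{θ θ φ} = 0 (a repeated index in an antisymmetric pair)
R^φ_{θ φ φ} = 0 (a repeated index in an antisymmetric pair)
R_{θφ} = R^θ_{θ θ φ} + R^φ_{θ φ φ} = (0) + (0) = 0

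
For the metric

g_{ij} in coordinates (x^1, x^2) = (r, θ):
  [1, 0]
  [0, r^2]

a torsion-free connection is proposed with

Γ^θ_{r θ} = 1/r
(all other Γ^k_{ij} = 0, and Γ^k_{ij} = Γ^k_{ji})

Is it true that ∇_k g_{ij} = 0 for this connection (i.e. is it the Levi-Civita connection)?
Using ∇_k g_{ij} = ∂_k g_{ij} - Γ^m_{ki} g_{mj} - Γ^m_{kj} g_{im}:
∇_θ g_{rθ} = (0) - (r) - (0) = -r ≠ 0
So the connection is not metric compatible (it is not the Levi-Civita connection).
No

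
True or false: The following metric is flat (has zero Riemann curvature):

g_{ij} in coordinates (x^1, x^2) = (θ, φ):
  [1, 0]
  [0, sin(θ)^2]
Non-zero Christoffel symbols:
Γ^θ_{φ φ} = -sin(2*θ)/2
Γ^φ_{θ φ} = 1/tan(θ)
Ricci tensor: R_{θθ} = 1, R_{θφ} = 0, R_{φφ} = sin(θ)^2
The Ricci tensor is non-zero, so the Riemann tensor is non-zero: not flat.
False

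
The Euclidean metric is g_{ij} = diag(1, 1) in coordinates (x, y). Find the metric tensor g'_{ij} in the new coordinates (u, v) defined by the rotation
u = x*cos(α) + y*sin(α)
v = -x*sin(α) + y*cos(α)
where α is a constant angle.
Invert the transformation: x = u*cos(α) - v*sin(α), y = u*sin(α) + v*cos(α)
g'_{ij} = (∂x^k/∂x'^i)(∂x^l/∂x'^j) g_{kl}; with g_{kl} = δ_{kl} this is Σ_k (∂x^k/∂x'^i)(∂x^k/∂x'^j).
Jacobian: ∂x/∂u = cos(α), ∂x/∂v = -sin(α), ∂y/∂u = sin(α), ∂y/∂v = cos(α)
g'_{uu} = (cos(α))(cos(α)) + (sin(α))(sin(α)) = 1
g'_{uv} = (cos(α))(-sin(α)) + (sin(α))(cos(α)) = 0
g'_{vv} = (-sin(α))(-sin(α)) + (cos(α))(cos(α)) = 1
g'_{ij} = diag(1, 1)
The Euclidean metric is invariant under rotations.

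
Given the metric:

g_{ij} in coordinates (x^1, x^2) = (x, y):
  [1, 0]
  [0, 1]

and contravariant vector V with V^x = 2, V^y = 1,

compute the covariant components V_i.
V_i = g_{ij} V^j:
V_x = (1)(2) + (0)(1) = 2
V_y = (0)(2) + (1)(1) = 1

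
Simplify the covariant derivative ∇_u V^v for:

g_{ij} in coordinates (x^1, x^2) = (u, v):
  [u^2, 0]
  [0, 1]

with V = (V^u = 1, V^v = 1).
Non-zero Christoffel symbols:
Γ^u_{u u} = 1/u
∇_u V^v = ∂_u V^v + Γ^v_{u j} V^j
  = (0) + (0)(1) + (0)(1)
  = 0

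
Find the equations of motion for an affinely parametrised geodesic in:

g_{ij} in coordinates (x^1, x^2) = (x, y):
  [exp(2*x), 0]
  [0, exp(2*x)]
Geodesic equation: d^2x^k/dλ^2 + Γ^k_{ij} (dx^i/dλ)(dx^j/dλ) = 0.
Non-zero Christoffel symbols:
Γ^x_{x x} = 1
Γ^x_{y y} = -1
Γ^y_{x y} = 1
Substituting (the symmetric pair Γ^k_{ij}, Γ^k_{ji} combines into a factor 2):
d^2x/dλ^2 + (dx/dλ)^2 - (dy/dλ)^2 = 0
d^2y/dλ^2 + 2 (dx/dλ)(dy/dλ) = 0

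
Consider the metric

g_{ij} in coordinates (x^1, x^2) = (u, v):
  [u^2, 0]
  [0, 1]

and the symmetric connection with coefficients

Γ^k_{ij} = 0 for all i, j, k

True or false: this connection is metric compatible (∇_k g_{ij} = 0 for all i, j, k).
Using ∇_k g_{ij} = ∂_k g_{ij} - Γ^m_{ki} g_{mj} - Γ^m_{kj} g_{im}:
∇_u g_{uu} = (2*u) - (0) - (0) = 2*u ≠ 0
So the connection is not metric compatible (it is not the Levi-Civita connection).
False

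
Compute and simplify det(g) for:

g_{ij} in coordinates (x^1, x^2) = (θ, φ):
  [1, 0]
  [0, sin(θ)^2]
For a 2×2 metric: det(g) = g_{11}·g_{22} - g_{12}·g_{21}
= (1)·(sin(θ)^2) - (0)·(0)
= sin(θ)^2 - 0
det(g) = sin(θ)^2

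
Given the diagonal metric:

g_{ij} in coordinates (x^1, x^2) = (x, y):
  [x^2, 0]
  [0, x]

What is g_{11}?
With x^1 = x, x^2 = y, g_{11} = g_{xx} is the row-1, column-1 entry of the matrix.
g_{11} = x^2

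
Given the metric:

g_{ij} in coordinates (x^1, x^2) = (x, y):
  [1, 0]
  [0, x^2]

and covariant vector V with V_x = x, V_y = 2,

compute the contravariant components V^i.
Inverse metric (diagonal): g^{xx} = 1, g^{yy} = 1/x^2
V^i = g^{ij} V_j:
V^x = (1)(x) + (0)(2) = x
V^y = (0)(x) + (1/x^2)(2) = 2/x^2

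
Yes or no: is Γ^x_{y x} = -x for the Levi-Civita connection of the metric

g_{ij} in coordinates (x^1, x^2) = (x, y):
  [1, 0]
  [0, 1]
Γ^x_{y x} = (1/2) g^{xx} (∂_y g_{xx} + ∂_x g_{xy} - ∂_x g_{yx}) = (1/2)(1)((0) + (0) - (0)) = 0
This differs from the proposed value -x.
No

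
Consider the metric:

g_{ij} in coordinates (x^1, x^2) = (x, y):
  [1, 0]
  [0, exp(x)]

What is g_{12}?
With x^1 = x, x^2 = y, g_{12} = g_{xy} is the row-1, column-2 entry of the matrix.
g_{12} = 0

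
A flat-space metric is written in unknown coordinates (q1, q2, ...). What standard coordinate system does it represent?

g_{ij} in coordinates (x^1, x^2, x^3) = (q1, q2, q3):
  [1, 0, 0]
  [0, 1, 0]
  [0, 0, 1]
All components are constant and the metric is the identity, i.e. orthonormal rectilinear coordinates.
Cartesian (3D) coordinates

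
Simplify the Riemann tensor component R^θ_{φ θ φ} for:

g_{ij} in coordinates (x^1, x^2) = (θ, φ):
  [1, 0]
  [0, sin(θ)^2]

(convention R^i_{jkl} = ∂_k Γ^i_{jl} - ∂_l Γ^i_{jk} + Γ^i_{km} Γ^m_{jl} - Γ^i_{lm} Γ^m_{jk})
Non-zero Christoffel symbols (Γ^k_{ij} = Γ^k_{ji}):
Γ^θ_{φ φ} = -sin(2*θ)/2
Γ^φ_{θ φ} = 1/tan(θ)
R^θ_{φ θ φ} = ∂_θ Γ^θ_{φ φ} - ∂_φ Γ^θ_{φ θ} + Γ^θ_{θ m} Γ^m_{φ φ} - Γ^θ_{φ m} Γ^m_{φ θ}
  = (-cos(2*θ)) - (0) + (0) - (-cos(θ)^2) = sin(θ)^2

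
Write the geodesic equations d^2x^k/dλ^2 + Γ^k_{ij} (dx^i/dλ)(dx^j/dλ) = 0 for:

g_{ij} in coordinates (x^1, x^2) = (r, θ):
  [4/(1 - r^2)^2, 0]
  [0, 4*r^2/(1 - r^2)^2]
Geodesic equation: d^2x^k/dλ^2 + Γ^k_{ij} (dx^i/dλ)(dx^j/dλ) = 0.
Non-zero Christoffel symbols:
Γ^r_{r r} = 2*r/(1 - r^2)
Γ^r_{θ θ} = (r^3 + r)/(r^2 - 1)
Γ^θ_{r θ} = (-r^2 - 1)/(r^3 - r)
Substituting (the symmetric pair Γ^k_{ij}, Γ^k_{ji} combines into a factor 2):
d^2r/dλ^2 + (2*r/(1 - r^2)) (dr/dλ)^2 + ((r^3 + r)/(r^2 - 1)) (dθ/dλ)^2 = 0
d^2θ/dλ^2 + ((-2*r^2 - 2)/(r^3 - r)) (dr/dλ)(dθ/dλ) = 0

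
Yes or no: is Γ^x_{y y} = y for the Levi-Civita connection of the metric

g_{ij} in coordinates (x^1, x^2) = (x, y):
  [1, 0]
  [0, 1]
Γ^x_{y y} = (1/2) g^{xx} (∂_y g_{xy} + ∂_y g_{xy} - ∂_x g_{yy}) = (1/2)(1)((0) + (0) - (0)) = 0
This differs from the proposed value y.
No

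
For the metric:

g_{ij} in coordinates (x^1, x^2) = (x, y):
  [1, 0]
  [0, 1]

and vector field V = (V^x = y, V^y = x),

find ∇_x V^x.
All Christoffel symbols are zero.
∇_x V^x = ∂_x V^x + Γ^x_{x j} V^j
  = (0) + (0)(y) + (0)(x)
  = 0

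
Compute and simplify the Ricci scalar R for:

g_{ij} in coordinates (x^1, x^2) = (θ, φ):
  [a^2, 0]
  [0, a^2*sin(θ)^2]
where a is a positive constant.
Non-zero Christoffel symbols (Γ^k_{ij} = Γ^k_{ji}):
Γ^θ_{φ φ} = -sin(2*θ)/2
Γ^φ_{θ φ} = 1/tan(θ)
Ricci tensor (R_{ij} = R^k_{ikj}): R_{θθ} = 1, R_{θφ} = 0, R_{φφ} = sin(θ)^2
Inverse metric: g^{θθ} = 1/a^2, g^{φφ} = 1/(a^2*sin(θ)^2)
R = g^{ij} R_{ij} = (1/a^2)(1) + (1/(a^2*sin(θ)^2))(sin(θ)^2) = 2/a^2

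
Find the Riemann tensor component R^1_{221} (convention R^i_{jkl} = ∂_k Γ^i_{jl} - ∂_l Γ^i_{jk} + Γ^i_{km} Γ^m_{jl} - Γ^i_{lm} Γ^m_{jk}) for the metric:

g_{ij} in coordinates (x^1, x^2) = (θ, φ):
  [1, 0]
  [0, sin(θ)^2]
Non-zero Christoffel symbols (Γ^k_{ij} = Γ^k_{ji}):
Γ^θ_{φ φ} = -sin(2*θ)/2
Γ^φ_{θ φ} = 1/tan(θ)
R^θ_{φ φ θ} = ∂_φ Γ^θ_{φ θ} - ∂_θ Γ^θ_{φ φ} + Γ^θ_{φ m} Γ^m_{φ θ} - Γ^θ_{θ m} Γ^m_{φ φ}
  = (0) - (-cos(2*θ)) + (-cos(θ)^2) - (0) = -sin(θ)^2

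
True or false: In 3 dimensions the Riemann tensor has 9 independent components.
n^2(n^2-1)/12 = 9·8/12 = 6 independent components for n = 3.
False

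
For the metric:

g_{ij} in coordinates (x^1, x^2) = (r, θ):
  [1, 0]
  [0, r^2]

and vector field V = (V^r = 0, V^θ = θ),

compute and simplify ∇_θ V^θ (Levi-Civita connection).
Non-zero Christoffel symbols:
Γ^r_{θ θ} = -r
Γ^θ_{r θ} = 1/r
∇_θ V^θ = ∂_θ V^θ + Γ^θ_{θ j} V^j
  = (1) + (1/r)(0) + (0)(θ)
  = 1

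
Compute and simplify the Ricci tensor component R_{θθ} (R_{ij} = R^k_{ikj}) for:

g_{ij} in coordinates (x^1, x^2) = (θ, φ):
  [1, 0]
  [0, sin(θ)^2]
Non-zero Christoffel symbols (Γ^k_{ij} = Γ^k_{ji}):
Γ^θ_{φ φ} = -sin(2*θ)/2
Γ^φ_{θ φ} = 1/tan(θ)
R^θ_{θ θ θ} = 0 (a repeated index in an antisymmetric pair)
R^φ_{θ φ θ} = ∂_φ Γ^φ_{θ θ} - ∂_θ Γ^φ_{θ φ} + Γ^φ_{φ m} Γ^m_{θ θ} - Γ^φ_{θ m} Γ^m_{θ φ}
  = (0) - (-1/sin(θ)^2) + (0) - (1/tan(θ)^2) = 1
R_{θθ} = R^θ_{θ θ θ} + R^φ_{θ φ θ} = (0) + (1) = 1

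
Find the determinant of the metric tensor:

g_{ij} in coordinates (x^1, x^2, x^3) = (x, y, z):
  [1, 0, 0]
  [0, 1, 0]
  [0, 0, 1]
Diagonal metric: det(g) = g_{11}·g_{22}·g_{33}
= (1)·(1)·(1)
det(g) = 1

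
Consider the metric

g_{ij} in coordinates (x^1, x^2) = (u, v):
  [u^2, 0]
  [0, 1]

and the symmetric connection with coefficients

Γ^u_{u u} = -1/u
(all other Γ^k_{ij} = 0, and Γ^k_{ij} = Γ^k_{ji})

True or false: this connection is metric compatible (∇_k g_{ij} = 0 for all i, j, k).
Using ∇_k g_{ij} = ∂_k g_{ij} - Γ^m_{ki} g_{mj} - Γ^m_{kj} g_{im}:
∇_u g_{uu} = (2*u) - (-u) - (-u) = 4*u ≠ 0
So the connection is not metric compatible (it is not the Levi-Civita connection).
False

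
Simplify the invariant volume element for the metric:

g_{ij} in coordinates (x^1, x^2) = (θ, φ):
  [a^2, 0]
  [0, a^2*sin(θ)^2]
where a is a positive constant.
det(g) = a^4*sin(θ)^2
√|det(g)| = a^2*sin(θ) (taking 0 < θ < π so that |sin(θ)| = sin(θ))
Volume element: dV = a^2*sin(θ) dθ dφ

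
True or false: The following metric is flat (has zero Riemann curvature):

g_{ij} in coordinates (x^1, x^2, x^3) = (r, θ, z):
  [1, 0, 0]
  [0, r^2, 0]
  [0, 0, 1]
Non-zero Christoffel symbols:
Γ^r_{θ θ} = -r
Γ^θ_{r θ} = 1/r
Ricci tensor: R_{rr} = 0, R_{rθ} = 0, R_{rz} = 0, R_{θθ} = 0, R_{θz} = 0, R_{zz} = 0
All R_{ij} vanish; in 3 dimensions the Riemann tensor is fully determined by the Ricci tensor, so R^i_{jkl} = 0: the metric is flat (curvilinear coordinates on flat space).
True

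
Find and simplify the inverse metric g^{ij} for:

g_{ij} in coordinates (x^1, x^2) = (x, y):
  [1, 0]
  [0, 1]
The metric is diagonal, so g^{ij} is diagonal with entries 1/g_{ii}: diag(1, 1).
g^{ij}:
  [1, 0]
  [0, 1]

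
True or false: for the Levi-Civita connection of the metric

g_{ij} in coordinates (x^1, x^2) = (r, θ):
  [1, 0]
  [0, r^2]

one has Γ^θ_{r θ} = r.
Γ^θ_{r θ} = (1/2) g^{θθ} (∂_r g_{θθ} + ∂_θ g_{θr} - ∂_θ g_{rθ}) = (1/2)(1/r^2)((2*r) + (0) - (0)) = 1/r
This differs from the proposed value r.
False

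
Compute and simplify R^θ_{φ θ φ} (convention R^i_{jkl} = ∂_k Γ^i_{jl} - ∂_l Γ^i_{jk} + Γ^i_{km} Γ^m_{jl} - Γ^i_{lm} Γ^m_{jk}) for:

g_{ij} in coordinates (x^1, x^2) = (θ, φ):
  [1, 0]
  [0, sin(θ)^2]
Non-zero Christoffel symbols (Γ^k_{ij} = Γ^k_{ji}):
Γ^θ_{φ φ} = -sin(2*θ)/2
Γ^φ_{θ φ} = 1/tan(θ)
R^θ_{φ θ φ} = ∂_θ Γ^θ_{φ φ} - ∂_φ Γ^θ_{φ θ} + Γ^θ_{θ m} Γ^m_{φ φ} - Γ^θ_{φ m} Γ^m_{φ θ}
  = (-cos(2*θ)) - (0) + (0) - (-cos(θ)^2) = sin(θ)^2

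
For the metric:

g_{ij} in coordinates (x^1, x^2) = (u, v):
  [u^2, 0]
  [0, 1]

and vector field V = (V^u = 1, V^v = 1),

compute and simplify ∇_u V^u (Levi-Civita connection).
Non-zero Christoffel symbols:
Γ^u_{u u} = 1/u
∇_u V^u = ∂_u V^u + Γ^u_{u j} V^j
  = (0) + (1/u)(1) + (0)(1)
  = 1/u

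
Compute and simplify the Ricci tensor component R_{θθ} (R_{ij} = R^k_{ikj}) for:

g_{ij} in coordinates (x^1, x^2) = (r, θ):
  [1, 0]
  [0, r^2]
Non-zero Christoffel symbols (Γ^k_{ij} = Γ^k_{ji}):
Γ^r_{θ θ} = -r
Γ^θ_{r θ} = 1/r
R^r_{θ r θ} = ∂_r Γ^r_{θ θ} - ∂_θ Γ^r_{θ r} + Γ^r_{r m} Γ^m_{θ θ} - Γ^r_{θ m} Γ^m_{θ r}
  = (-1) - (0) + (0) - (-1) = 0
R^θ_{θ θ θ} = 0 (a repeated index in an antisymmetric pair)
R_{θθ} = R^r_{θ r θ} + R^θ_{θ θ θ} = (0) + (0) = 0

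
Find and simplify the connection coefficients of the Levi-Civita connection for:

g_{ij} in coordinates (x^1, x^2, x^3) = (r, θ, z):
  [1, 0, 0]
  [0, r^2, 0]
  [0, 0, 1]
Using Γ^k_{ij} = (1/2) g^{km} (∂_i g_{mj} + ∂_j g_{mi} - ∂_m g_{ij}); the metric is diagonal, so only the m = k term contributes.
Non-zero symbols (using the symmetry Γ^k_{ij} = Γ^k_{ji}):
Γ^r_{θ θ} = (1/2) g^{rr} (∂_θ g_{rθ} + ∂_θ g_{rθ} - ∂_r g_{θθ}) = (1/2)(1)((0) + (0) - (2*r)) = -r
Γ^θ_{r θ} = (1/2) g^{θθ} (∂_r g_{θθ} + ∂_θ g_{θr} - ∂_θ g_{rθ}) = (1/2)(1/r^2)((2*r) + (0) - (0)) = 1/r
All other Christoffel symbols are zero.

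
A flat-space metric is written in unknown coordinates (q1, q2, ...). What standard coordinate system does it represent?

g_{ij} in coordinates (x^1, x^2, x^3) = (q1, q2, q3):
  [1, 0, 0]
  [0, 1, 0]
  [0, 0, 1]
All components are constant and the metric is the identity, i.e. orthonormal rectilinear coordinates.
Cartesian (3D) coordinates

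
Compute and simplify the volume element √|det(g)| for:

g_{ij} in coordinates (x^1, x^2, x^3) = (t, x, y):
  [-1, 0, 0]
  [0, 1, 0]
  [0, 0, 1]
det(g) = -1
√|det(g)| = 1
Volume element: dV = 1 dt dx dy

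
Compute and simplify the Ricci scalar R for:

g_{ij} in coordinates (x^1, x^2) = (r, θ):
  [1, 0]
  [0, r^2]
Non-zero Christoffel symbols (Γ^k_{ij} = Γ^k_{ji}):
Γ^r_{θ θ} = -r
Γ^θ_{r θ} = 1/r
Ricci tensor (R_{ij} = R^k_{ikj}): R_{rr} = 0, R_{rθ} = 0, R_{θθ} = 0
Inverse metric: g^{rr} = 1, g^{θθ} = 1/r^2
R = g^{ij} R_{ij} = (1)(0) + (1/r^2)(0) = 0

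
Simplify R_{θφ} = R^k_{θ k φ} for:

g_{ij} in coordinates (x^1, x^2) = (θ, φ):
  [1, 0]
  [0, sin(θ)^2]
Non-zero Christoffel symbols (Γ^k_{ij} = Γ^k_{ji}):
Γ^θ_{φ φ} = -sin(2*θ)/2
Γ^φ_{θ φ} = 1/tan(θ)
R^θ_{θ θ φ} = 0 (a repeated index in an antisymmetric pair)
R^φ_{θ φ φ} = 0 (a repeated index in an antisymmetric pair)
R_{θφ} = R^θ_{θ θ φ} + R^φ_{θ φ φ} = (0) + (0) = 0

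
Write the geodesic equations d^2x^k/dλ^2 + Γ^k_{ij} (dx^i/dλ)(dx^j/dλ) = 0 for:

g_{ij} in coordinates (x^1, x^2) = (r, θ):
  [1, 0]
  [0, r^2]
Geodesic equation: d^2x^k/dλ^2 + Γ^k_{ij} (dx^i/dλ)(dx^j/dλ) = 0.
Non-zero Christoffel symbols:
Γ^r_{θ θ} = -r
Γ^θ_{r θ} = 1/r
Substituting (the symmetric pair Γ^k_{ij}, Γ^k_{ji} combines into a factor 2):
d^2r/dλ^2 - r (dθ/dλ)^2 = 0
d^2θ/dλ^2 + (2/r) (dr/dλ)(dθ/dλ) = 0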